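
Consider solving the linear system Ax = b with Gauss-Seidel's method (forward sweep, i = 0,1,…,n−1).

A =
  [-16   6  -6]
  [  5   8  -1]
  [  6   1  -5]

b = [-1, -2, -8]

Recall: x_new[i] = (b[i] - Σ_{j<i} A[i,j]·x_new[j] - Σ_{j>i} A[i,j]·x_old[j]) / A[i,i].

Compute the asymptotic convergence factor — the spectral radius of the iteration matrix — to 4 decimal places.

0.6936

Diagonal D = diag(-16, 8, -5); L, U strict lower/upper.
GS T = -(D+L)⁻¹U: row 0 first, T[0,2] = -(-6)/(-16) = -0.3750; later rows by forward substitution.
  T[0,:] = [+0.0000, +0.3750, -0.3750]
  T[1,:] = [+0.0000, -0.2344, +0.3594]
  T[2,:] = [+0.0000, +0.4031, -0.3781]
|eigenvalues of T|: 0.6936, 0.0811, 0.0000.
ρ = 0.6936; 0.6936 < 1, so it converges for any x₀.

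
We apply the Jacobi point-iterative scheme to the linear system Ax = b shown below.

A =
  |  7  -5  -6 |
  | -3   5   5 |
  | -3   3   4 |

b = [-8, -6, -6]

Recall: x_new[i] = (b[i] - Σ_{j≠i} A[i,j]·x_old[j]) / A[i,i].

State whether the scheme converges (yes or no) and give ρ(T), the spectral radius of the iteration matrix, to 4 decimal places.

no, ρ = 1.5538

Diagonal D = diag(7, 5, 4); L, U strict lower/upper.
Jacobi: T = -D⁻¹(L+U), T[2,1] = -(3)/(4) = -0.7500; T[2,2] = 0.
  T[0,:] = [+0.0000 +0.7143 +0.8571]
  T[1,:] = [+0.6000 +0.0000 -1.0000]
  T[2,:] = [+0.7500 -0.7500 +0.0000]
|roots of det(T-λI)|: 1.5538, 0.8799, 0.6739.
spectral radius ρ = 1.5538; 1.5538 > 1, so it fails to converge.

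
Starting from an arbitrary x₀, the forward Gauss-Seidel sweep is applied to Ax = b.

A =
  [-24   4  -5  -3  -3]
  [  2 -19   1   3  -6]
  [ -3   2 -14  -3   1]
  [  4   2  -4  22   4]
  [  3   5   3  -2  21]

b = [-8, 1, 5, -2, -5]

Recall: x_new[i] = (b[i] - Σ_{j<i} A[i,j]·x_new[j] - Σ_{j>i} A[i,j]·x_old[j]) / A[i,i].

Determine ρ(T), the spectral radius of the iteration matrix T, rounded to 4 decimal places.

Diagonal D = diag(-24, -19, -14, 22, 21); L, U strict lower/upper.
Gauss-Seidel: T = -(D+L)⁻¹U, row 0 first, T[0,3] = -(-3)/(-24) = -0.1250; later rows by forward substitution.
  T[0,:] = [+0.0000, +0.1667, -0.2083, -0.1250, -0.1250]
  T[1,:] = [+0.0000, +0.0175, +0.0307, +0.1447, -0.3289]
  T[2,:] = [+0.0000, -0.0332, +0.0490, -0.1668, +0.0512]
  T[3,:] = [+0.0000, -0.0379, +0.0440, -0.0208, -0.1199]
  T[4,:] = [+0.0000, -0.0269, +0.0196, +0.0053, +0.0774]
moduli |λ_i(T)| = 0.1553, 0.1178, 0.1178, 0.0226, 0.0000.
spectral radius ρ = 0.1553; 0.1553 < 1: convergent.

0.1553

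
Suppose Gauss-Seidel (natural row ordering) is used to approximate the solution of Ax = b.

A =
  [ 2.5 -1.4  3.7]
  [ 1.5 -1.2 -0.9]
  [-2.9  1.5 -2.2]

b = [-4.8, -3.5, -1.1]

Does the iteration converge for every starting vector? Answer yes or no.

no

Diagonal D = diag(2.5, -1.2, -2.2); L, U strict lower/upper.
Gauss-Seidel: T = -(D+L)⁻¹U, row 0 first, T[0,1] = -(-1.4)/(2.5) = +0.5600; later rows by forward substitution.
  T[0,:] = [+0.0000 +0.5600 -1.4800]
  T[1,:] = [+0.0000 +0.7000 -2.6000]
  T[2,:] = [+0.0000 -0.2609 +0.1782]
|roots of det(T-λI)|: 1.3031, 0.4249, 0.0000.
ρ(T) = max|λ| = 1.3031; 1.3031 > 1, so it fails to converge.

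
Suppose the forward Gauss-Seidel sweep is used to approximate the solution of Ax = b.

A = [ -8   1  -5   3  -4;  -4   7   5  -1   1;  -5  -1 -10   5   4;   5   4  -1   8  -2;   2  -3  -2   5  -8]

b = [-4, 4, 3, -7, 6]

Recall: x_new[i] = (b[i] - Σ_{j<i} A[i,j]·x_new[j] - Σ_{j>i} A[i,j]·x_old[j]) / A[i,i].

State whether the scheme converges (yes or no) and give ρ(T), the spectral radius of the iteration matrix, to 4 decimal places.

A = D + L + U where D = diag(-8, 7, -10, 8, -8).
GS T = -(D+L)⁻¹U: row 0 first, T[0,1] = -(1)/(-8) = +0.1250; later rows by forward substitution.
  T[0,:] = [+0.0000  +0.1250  -0.6250  +0.3750  -0.5000]
  T[1,:] = [+0.0000  +0.0714  -1.0714  +0.3571  -0.4286]
  T[2,:] = [+0.0000  -0.0696  +0.4196  +0.2768  +0.6929]
  T[3,:] = [+0.0000  -0.1225  +0.9788  -0.3783  +0.8634]
  T[4,:] = [+0.0000  -0.0547  +0.7524  -0.3458  +0.4021]
|λ(T)| sorted: 1.1673, 0.3420, 0.3420, 0.0204, 0.0000.
spectral radius ρ = 1.1673; 1.1673 > 1, so it fails to converge.

no, ρ = 1.1673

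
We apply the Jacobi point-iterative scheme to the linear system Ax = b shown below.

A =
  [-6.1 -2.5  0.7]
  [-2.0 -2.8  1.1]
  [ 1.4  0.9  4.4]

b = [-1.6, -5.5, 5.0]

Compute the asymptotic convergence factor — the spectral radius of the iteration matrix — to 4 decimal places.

0.5477

A = D + L + U where D = diag(-6.1, -2.8, 4.4).
Jacobi T = -D⁻¹(L+U): T[1,0] = -(-2)/(-2.8) = -0.7143; T[1,1] = 0.
  T[0,:] = [+0.0000, -0.4098, +0.1148]
  T[1,:] = [-0.7143, +0.0000, +0.3929]
  T[2,:] = [-0.3182, -0.2045, +0.0000]
|λ(T)| sorted: 0.5477, 0.3523, 0.3523.
ρ = 0.5477; 0.5477 < 1, so it converges for any x₀.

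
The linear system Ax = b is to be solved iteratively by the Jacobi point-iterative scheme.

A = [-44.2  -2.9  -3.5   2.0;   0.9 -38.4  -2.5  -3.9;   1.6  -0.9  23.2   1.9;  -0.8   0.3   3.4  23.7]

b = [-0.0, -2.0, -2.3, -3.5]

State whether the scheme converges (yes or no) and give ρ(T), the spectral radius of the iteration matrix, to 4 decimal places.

Diagonal D = diag(-44.2, -38.4, 23.2, 23.7); L, U strict lower/upper.
Jacobi: T = -D⁻¹(L+U), T[2,1] = -(-0.9)/(23.2) = +0.0388; T[2,2] = 0.
  T[0,:] = [+0.0000 -0.0656 -0.0792 +0.0452]
  T[1,:] = [+0.0234 +0.0000 -0.0651 -0.1016]
  T[2,:] = [-0.0690 +0.0388 +0.0000 -0.0819]
  T[3,:] = [+0.0338 -0.0127 -0.1435 +0.0000]
|roots of det(T-λI)|: 0.1584, 0.1117, 0.0625, 0.0625.
ρ(T) = max|λ| = 0.1584; 0.1584 < 1 ⇒ converges.

yes, ρ = 0.1584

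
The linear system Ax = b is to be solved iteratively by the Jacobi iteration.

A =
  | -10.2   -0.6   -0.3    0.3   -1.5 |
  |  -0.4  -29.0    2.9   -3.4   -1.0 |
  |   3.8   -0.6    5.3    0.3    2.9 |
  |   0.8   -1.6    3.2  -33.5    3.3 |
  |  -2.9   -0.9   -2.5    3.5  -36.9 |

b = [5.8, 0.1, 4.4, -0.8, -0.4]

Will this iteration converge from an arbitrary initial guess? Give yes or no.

Diagonal D = diag(-10.2, -29, 5.3, -33.5, -36.9); L, U strict lower/upper.
T_J = -D⁻¹(L+U): T[0,4] = -(-1.5)/(-10.2) = -0.1471; T[0,0] = 0.
  T[0,:] = [+0.0000, -0.0588, -0.0294, +0.0294, -0.1471]
  T[1,:] = [-0.0138, +0.0000, +0.1000, -0.1172, -0.0345]
  T[2,:] = [-0.7170, +0.1132, +0.0000, -0.0566, -0.5472]
  T[3,:] = [+0.0239, -0.0478, +0.0955, +0.0000, +0.0985]
  T[4,:] = [-0.0786, -0.0244, -0.0678, +0.0949, +0.0000]
|eigenvalues of T|: 0.3449, 0.1988, 0.1300, 0.0801, 0.0639.
ρ = 0.3449; 0.3449 < 1, so it converges for any x₀.

yes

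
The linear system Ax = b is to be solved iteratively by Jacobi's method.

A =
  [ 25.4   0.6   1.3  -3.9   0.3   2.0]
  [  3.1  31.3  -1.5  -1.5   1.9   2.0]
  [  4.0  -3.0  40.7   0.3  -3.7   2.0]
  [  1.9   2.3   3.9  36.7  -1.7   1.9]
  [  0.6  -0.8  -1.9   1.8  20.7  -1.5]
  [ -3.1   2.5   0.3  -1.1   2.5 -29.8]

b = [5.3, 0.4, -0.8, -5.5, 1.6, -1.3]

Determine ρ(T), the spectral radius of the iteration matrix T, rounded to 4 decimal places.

Write A = D+L+U with D = diag(25.4, 31.3, 40.7, 36.7, 20.7, -29.8).
T_J = -D⁻¹(L+U): T[1,2] = -(-1.5)/(31.3) = +0.0479; T[1,1] = 0.
  T[0,:] = [+0.0000 -0.0236 -0.0512 +0.1535 -0.0118 -0.0787]
  T[1,:] = [-0.0990 +0.0000 +0.0479 +0.0479 -0.0607 -0.0639]
  T[2,:] = [-0.0983 +0.0737 +0.0000 -0.0074 +0.0909 -0.0491]
  T[3,:] = [-0.0518 -0.0627 -0.1063 +0.0000 +0.0463 -0.0518]
  T[4,:] = [-0.0290 +0.0386 +0.0918 -0.0870 +0.0000 +0.0725]
  T[5,:] = [-0.1040 +0.0839 +0.0101 -0.0369 +0.0839 +0.0000]
|eigenvalues of T|: 0.1749, 0.1340, 0.1340, 0.1170, 0.0484, 0.0189.
ρ(T) = max|λ| = 0.1749; 0.1749 < 1: convergent.

0.1749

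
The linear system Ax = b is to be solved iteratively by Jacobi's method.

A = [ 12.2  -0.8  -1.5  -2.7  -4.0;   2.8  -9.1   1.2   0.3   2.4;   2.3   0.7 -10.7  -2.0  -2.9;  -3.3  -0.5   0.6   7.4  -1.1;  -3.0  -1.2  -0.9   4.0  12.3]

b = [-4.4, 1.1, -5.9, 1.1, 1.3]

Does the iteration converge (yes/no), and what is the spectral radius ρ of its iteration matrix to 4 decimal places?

yes, ρ = 0.5487

Let D = diag(12.2, -9.1, -10.7, 7.4, 12.3); L, U the strict triangles.
Jacobi T = -D⁻¹(L+U): T[2,3] = -(-2)/(-10.7) = -0.1869; T[2,2] = 0.
  T[0,:] = [+0.0000 +0.0656 +0.1230 +0.2213 +0.3279]
  T[1,:] = [+0.3077 +0.0000 +0.1319 +0.0330 +0.2637]
  T[2,:] = [+0.2150 +0.0654 +0.0000 -0.1869 -0.2710]
  T[3,:] = [+0.4459 +0.0676 -0.0811 +0.0000 +0.1486]
  T[4,:] = [+0.2439 +0.0976 +0.0732 -0.3252 +0.0000]
|roots of det(T-λI)|: 0.5487, 0.3181, 0.2408, 0.2408, 0.1135.
ρ = 0.5487; 0.5487 < 1: convergent.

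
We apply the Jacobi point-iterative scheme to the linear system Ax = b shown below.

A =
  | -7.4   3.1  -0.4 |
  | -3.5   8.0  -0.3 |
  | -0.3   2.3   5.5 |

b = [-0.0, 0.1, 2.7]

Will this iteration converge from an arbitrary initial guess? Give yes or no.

yes

Diagonal D = diag(-7.4, 8, 5.5); L, U strict lower/upper.
Jacobi T = -D⁻¹(L+U): T[2,1] = -(2.3)/(5.5) = -0.4182; T[2,2] = 0.
  T[0,:] = [+0.0000, +0.4189, -0.0541]
  T[1,:] = [+0.4375, +0.0000, +0.0375]
  T[2,:] = [+0.0545, -0.4182, +0.0000]
moduli |λ_i(T)| = 0.4351, 0.3680, 0.0671.
ρ(T) = max|λ| = 0.4351; 0.4351 < 1: convergent.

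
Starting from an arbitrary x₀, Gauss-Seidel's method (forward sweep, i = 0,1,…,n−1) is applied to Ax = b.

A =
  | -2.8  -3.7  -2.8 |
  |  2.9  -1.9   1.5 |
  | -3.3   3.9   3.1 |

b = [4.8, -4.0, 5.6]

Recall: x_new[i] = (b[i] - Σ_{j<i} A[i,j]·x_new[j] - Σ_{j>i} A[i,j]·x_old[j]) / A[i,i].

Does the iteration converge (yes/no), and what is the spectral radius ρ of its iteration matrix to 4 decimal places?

no, ρ = 1.3005

Let D = diag(-2.8, -1.9, 3.1); L, U the strict triangles.
Gauss-Seidel: T = -(D+L)⁻¹U, row 0 first, T[0,1] = -(-3.7)/(-2.8) = -1.3214; later rows by forward substitution.
  T[0,:] = [+0.0000  -1.3214  -1.0000]
  T[1,:] = [+0.0000  -2.0169  -0.7368]
  T[2,:] = [+0.0000  +1.1307  -0.1375]
|λ(T)| sorted: 1.3005, 0.8539, 0.0000.
spectral radius ρ = 1.3005; 1.3005 > 1: divergent.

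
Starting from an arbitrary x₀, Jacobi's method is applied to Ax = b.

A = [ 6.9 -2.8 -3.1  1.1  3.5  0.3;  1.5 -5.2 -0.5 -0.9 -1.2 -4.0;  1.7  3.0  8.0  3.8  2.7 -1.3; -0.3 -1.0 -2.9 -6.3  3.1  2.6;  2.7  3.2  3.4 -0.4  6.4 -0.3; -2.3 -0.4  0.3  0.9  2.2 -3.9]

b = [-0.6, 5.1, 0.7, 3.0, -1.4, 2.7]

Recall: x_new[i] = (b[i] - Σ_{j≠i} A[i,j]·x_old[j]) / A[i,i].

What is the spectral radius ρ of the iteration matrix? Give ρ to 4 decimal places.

Let D = diag(6.9, -5.2, 8, -6.3, 6.4, -3.9); L, U the strict triangles.
T_J = -D⁻¹(L+U): T[4,0] = -(2.7)/(6.4) = -0.4219; T[4,4] = 0.
  T[0,:] = [+0.0000  +0.4058  +0.4493  -0.1594  -0.5072  -0.0435]
  T[1,:] = [+0.2885  +0.0000  -0.0962  -0.1731  -0.2308  -0.7692]
  T[2,:] = [-0.2125  -0.3750  +0.0000  -0.4750  -0.3375  +0.1625]
  T[3,:] = [-0.0476  -0.1587  -0.4603  +0.0000  +0.4921  +0.4127]
  T[4,:] = [-0.4219  -0.5000  -0.5312  +0.0625  +0.0000  +0.0469]
  T[5,:] = [-0.5897  -0.1026  +0.0769  +0.2308  +0.5641  +0.0000]
moduli |λ_i(T)| = 1.2107, 0.5170, 0.5170, 0.5138, 0.4961, 0.4832.
ρ = 1.2107; 1.2107 > 1: divergent.

1.2107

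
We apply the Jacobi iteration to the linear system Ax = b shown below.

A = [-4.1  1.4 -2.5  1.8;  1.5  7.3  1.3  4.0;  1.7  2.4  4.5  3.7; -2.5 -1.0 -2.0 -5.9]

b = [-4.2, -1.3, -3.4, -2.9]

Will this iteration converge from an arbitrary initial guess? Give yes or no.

A = D + L + U where D = diag(-4.1, 7.3, 4.5, -5.9).
T_J = -D⁻¹(L+U): T[0,1] = -(1.4)/(-4.1) = +0.3415; T[0,0] = 0.
  T[0,:] = [+0.0000 +0.3415 -0.6098 +0.4390]
  T[1,:] = [-0.2055 +0.0000 -0.1781 -0.5479]
  T[2,:] = [-0.3778 -0.5333 +0.0000 -0.8222]
  T[3,:] = [-0.4237 -0.1695 -0.3390 +0.0000]
|λ(T)| sorted: 0.8716, 0.3669, 0.3669, 0.3608.
spectral radius ρ = 0.8716; 0.8716 < 1 ⇒ converges.

yes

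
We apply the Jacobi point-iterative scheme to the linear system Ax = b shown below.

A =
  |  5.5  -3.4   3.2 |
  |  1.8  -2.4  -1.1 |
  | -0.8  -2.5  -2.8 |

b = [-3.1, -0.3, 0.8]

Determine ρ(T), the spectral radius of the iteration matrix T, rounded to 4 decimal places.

1.1968

Diagonal D = diag(5.5, -2.4, -2.8); L, U strict lower/upper.
Jacobi T = -D⁻¹(L+U): T[2,1] = -(-2.5)/(-2.8) = -0.8929; T[2,2] = 0.
  T[0,:] = [+0.0000 +0.6182 -0.5818]
  T[1,:] = [+0.7500 +0.0000 -0.4583]
  T[2,:] = [-0.2857 -0.8929 +0.0000]
moduli |λ_i(T)| = 1.1968, 0.6270, 0.6270.
ρ = 1.1968; 1.1968 > 1: divergent.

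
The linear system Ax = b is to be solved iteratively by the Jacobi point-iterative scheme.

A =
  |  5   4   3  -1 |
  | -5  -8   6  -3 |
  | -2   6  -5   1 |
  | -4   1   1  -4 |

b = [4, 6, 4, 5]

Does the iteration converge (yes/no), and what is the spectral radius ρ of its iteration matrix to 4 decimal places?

no, ρ = 1.2928

Write A = D+L+U with D = diag(5, -8, -5, -4).
Jacobi: T = -D⁻¹(L+U), T[0,3] = -(-1)/(5) = +0.2000; T[0,0] = 0.
  T[0,:] = [+0.0000  -0.8000  -0.6000  +0.2000]
  T[1,:] = [-0.6250  +0.0000  +0.7500  -0.3750]
  T[2,:] = [-0.4000  +1.2000  +0.0000  +0.2000]
  T[3,:] = [-1.0000  +0.2500  +0.2500  +0.0000]
|λ(T)| sorted: 1.2928, 0.9844, 0.3828, 0.0744.
spectral radius ρ = 1.2928; 1.2928 > 1 ⇒ diverges.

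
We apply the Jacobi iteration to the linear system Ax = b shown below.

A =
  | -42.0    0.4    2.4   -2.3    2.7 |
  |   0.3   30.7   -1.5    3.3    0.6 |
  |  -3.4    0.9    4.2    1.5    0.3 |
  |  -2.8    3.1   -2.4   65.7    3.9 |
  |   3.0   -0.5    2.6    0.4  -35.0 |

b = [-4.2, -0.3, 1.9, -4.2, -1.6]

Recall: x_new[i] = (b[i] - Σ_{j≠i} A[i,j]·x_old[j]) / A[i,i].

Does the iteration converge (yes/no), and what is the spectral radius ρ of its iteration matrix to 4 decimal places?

Write A = D+L+U with D = diag(-42, 30.7, 4.2, 65.7, -35).
Jacobi: T = -D⁻¹(L+U), T[1,0] = -(0.3)/(30.7) = -0.0098; T[1,1] = 0.
  T[0,:] = [+0.0000, +0.0095, +0.0571, -0.0548, +0.0643]
  T[1,:] = [-0.0098, +0.0000, +0.0489, -0.1075, -0.0195]
  T[2,:] = [+0.8095, -0.2143, +0.0000, -0.3571, -0.0714]
  T[3,:] = [+0.0426, -0.0472, +0.0365, +0.0000, -0.0594]
  T[4,:] = [+0.0857, -0.0143, +0.0743, +0.0114, +0.0000]
eigenvalue magnitudes: 0.2205, 0.1463, 0.1463, 0.0879, 0.0520.
ρ(T) = max|λ| = 0.2205; 0.2205 < 1: convergent.

yes, ρ = 0.2205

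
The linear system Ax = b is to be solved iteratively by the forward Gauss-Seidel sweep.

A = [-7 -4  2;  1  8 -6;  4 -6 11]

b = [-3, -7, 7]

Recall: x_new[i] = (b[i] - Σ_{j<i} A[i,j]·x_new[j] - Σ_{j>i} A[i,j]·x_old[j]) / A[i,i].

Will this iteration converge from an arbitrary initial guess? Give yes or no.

yes

Let D = diag(-7, 8, 11); L, U the strict triangles.
Gauss-Seidel: T = -(D+L)⁻¹U, row 0 first, T[0,2] = -(2)/(-7) = +0.2857; later rows by forward substitution.
  T[0,:] = [+0.0000, -0.5714, +0.2857]
  T[1,:] = [+0.0000, +0.0714, +0.7143]
  T[2,:] = [+0.0000, +0.2468, +0.2857]
eigenvalue magnitudes: 0.6119, 0.2547, 0.0000.
ρ(T) = max|λ| = 0.6119; 0.6119 < 1: convergent.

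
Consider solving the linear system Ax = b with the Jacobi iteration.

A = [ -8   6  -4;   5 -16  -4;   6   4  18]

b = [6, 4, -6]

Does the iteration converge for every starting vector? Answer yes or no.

Split A = D + L + U, D = diag(-8, -16, 18).
Jacobi T = -D⁻¹(L+U): T[1,2] = -(-4)/(-16) = -0.2500; T[1,1] = 0.
  T[0,:] = [+0.0000, +0.7500, -0.5000]
  T[1,:] = [+0.3125, +0.0000, -0.2500]
  T[2,:] = [-0.3333, -0.2222, +0.0000]
moduli |λ_i(T)| = 0.7641, 0.5189, 0.2452.
spectral radius ρ = 0.7641; 0.7641 < 1: convergent.

yes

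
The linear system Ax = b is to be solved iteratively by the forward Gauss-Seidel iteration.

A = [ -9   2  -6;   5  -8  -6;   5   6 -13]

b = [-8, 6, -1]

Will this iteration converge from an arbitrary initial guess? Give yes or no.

Diagonal D = diag(-9, -8, -13); L, U strict lower/upper.
GS T = -(D+L)⁻¹U: row 0 first, T[0,1] = -(2)/(-9) = +0.2222; later rows by forward substitution.
  T[0,:] = [+0.0000, +0.2222, -0.6667]
  T[1,:] = [+0.0000, +0.1389, -1.1667]
  T[2,:] = [+0.0000, +0.1496, -0.7949]
|roots of det(T-λI)|: 0.5365, 0.1195, 0.0000.
ρ = 0.5365; 0.5365 < 1: convergent.

yes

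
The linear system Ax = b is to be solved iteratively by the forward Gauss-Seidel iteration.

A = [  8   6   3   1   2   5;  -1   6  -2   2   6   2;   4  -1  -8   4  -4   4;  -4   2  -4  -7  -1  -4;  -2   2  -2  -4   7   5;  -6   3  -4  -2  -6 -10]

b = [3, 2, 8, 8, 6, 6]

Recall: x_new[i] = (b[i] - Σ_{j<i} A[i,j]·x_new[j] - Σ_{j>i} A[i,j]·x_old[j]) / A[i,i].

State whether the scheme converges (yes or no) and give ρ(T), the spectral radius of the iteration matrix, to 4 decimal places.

no, ρ = 1.1409

Let D = diag(8, 6, -8, -7, 7, -10); L, U the strict triangles.
Gauss-Seidel: T = -(D+L)⁻¹U, row 0 first, T[0,4] = -(2)/(8) = -0.2500; later rows by forward substitution.
  T[0,:] = [+0.0000, -0.7500, -0.3750, -0.1250, -0.2500, -0.6250]
  T[1,:] = [+0.0000, -0.1250, +0.2708, -0.3542, -1.0417, -0.4375]
  T[2,:] = [+0.0000, -0.3594, -0.2214, +0.4818, -0.4948, +0.2422]
  T[3,:] = [+0.0000, +0.5982, +0.4182, -0.3051, -0.0149, -0.4777]
  T[4,:] = [+0.0000, +0.0606, -0.0088, +0.0288, +0.0763, -0.9716]
  T[5,:] = [+0.0000, +0.4003, +0.3165, -0.1802, -0.0074, +0.8254]
|λ(T)| sorted: 1.1409, 0.8615, 0.8615, 0.0951, 0.0951, 0.0000.
spectral radius ρ = 1.1409; 1.1409 > 1, so it fails to converge.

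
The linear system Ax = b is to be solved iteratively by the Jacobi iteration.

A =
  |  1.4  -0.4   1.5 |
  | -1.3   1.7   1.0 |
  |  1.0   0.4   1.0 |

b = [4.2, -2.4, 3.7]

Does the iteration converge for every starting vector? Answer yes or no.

no

A = D + L + U where D = diag(1.4, 1.7, 1).
Jacobi: T = -D⁻¹(L+U), T[2,0] = -(1)/(1) = -1.0000; T[2,2] = 0.
  T[0,:] = [+0.0000  +0.2857  -1.0714]
  T[1,:] = [+0.7647  +0.0000  -0.5882]
  T[2,:] = [-1.0000  -0.4000  +0.0000]
moduli |λ_i(T)| = 1.3734, 1.0192, 0.3542.
ρ = 1.3734; 1.3734 > 1, so it fails to converge.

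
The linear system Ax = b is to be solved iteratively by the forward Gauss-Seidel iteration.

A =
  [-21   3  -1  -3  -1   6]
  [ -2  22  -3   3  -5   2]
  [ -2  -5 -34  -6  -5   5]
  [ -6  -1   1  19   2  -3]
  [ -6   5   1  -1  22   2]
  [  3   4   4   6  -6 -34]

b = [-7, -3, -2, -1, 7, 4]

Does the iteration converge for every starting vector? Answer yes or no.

yes

Let D = diag(-21, 22, -34, 19, 22, -34); L, U the strict triangles.
T_GS = -(D+L)⁻¹U: row 0 first, T[0,3] = -(-3)/(-21) = -0.1429; later rows by forward substitution.
  T[0,:] = [+0.0000, +0.1429, -0.0476, -0.1429, -0.0476, +0.2857]
  T[1,:] = [+0.0000, +0.0130, +0.1320, -0.1494, +0.2229, -0.0649]
  T[2,:] = [+0.0000, -0.0103, -0.0166, -0.1461, -0.1770, +0.1398]
  T[3,:] = [+0.0000, +0.0463, -0.0072, -0.0453, -0.0992, +0.2373]
  T[4,:] = [+0.0000, +0.0386, -0.0426, -0.0004, -0.0601, +0.0062]
  T[5,:] = [+0.0000, +0.0143, +0.0156, -0.0553, -0.0057, +0.0748]
|λ(T)| sorted: 0.1837, 0.1369, 0.1369, 0.0526, 0.0160, 0.0000.
ρ(T) = max|λ| = 0.1837; 0.1837 < 1, so it converges for any x₀.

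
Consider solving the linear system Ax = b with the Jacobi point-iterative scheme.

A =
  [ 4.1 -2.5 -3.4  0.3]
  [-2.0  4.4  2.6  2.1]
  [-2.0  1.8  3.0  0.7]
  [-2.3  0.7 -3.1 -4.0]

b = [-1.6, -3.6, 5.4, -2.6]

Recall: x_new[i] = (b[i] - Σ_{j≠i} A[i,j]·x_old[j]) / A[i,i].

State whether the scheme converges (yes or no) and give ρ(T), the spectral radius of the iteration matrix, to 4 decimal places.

no, ρ = 1.2476

Write A = D+L+U with D = diag(4.1, 4.4, 3, -4).
Jacobi T = -D⁻¹(L+U): T[1,0] = -(-2)/(4.4) = +0.4545; T[1,1] = 0.
  T[0,:] = [+0.0000 +0.6098 +0.8293 -0.0732]
  T[1,:] = [+0.4545 +0.0000 -0.5909 -0.4773]
  T[2,:] = [+0.6667 -0.6000 +0.0000 -0.2333]
  T[3,:] = [-0.5750 +0.1750 -0.7750 +0.0000]
|eigenvalues of T|: 1.2476, 0.9197, 0.4736, 0.1457.
spectral radius ρ = 1.2476; 1.2476 > 1 ⇒ diverges.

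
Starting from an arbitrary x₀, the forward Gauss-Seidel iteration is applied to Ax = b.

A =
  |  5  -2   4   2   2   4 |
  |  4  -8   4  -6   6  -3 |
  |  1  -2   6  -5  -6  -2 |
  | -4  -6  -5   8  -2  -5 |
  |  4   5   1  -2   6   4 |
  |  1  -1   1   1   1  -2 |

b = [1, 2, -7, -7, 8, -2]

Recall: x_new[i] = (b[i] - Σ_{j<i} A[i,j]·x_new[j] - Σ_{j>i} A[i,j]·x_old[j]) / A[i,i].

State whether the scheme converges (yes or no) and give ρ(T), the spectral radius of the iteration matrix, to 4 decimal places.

no, ρ = 1.1688

Diagonal D = diag(5, -8, 6, 8, 6, -2); L, U strict lower/upper.
Gauss-Seidel: T = -(D+L)⁻¹U, row 0 first, T[0,2] = -(4)/(5) = -0.8000; later rows by forward substitution.
  T[0,:] = [+0.0000, +0.4000, -0.8000, -0.4000, -0.4000, -0.8000]
  T[1,:] = [+0.0000, +0.2000, +0.1000, -0.9500, +0.5500, -0.7750]
  T[2,:] = [+0.0000, +0.0000, +0.1667, +0.5833, +1.2500, +0.2083]
  T[3,:] = [+0.0000, +0.3500, -0.2208, -0.5479, +1.2437, -0.2260]
  T[4,:] = [+0.0000, -0.3167, +0.3486, +0.7785, +0.0146, +0.4024]
  T[5,:] = [+0.0000, +0.1167, -0.3028, +0.6819, +0.7792, +0.1799]
|roots of det(T-λI)|: 1.1688, 0.7252, 0.3639, 0.3639, 0.1237, 0.0000.
spectral radius ρ = 1.1688; 1.1688 > 1, so it fails to converge.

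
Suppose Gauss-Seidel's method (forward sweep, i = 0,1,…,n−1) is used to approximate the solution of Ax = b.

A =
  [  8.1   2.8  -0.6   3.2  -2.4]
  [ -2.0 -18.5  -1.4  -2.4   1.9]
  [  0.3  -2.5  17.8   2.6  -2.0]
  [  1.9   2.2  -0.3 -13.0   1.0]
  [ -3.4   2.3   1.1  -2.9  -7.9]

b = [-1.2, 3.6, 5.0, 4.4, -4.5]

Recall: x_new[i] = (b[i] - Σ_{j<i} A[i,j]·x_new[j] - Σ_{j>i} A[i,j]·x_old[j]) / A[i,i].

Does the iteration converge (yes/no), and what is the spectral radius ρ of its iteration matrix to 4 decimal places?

Write A = D+L+U with D = diag(8.1, -18.5, 17.8, -13, -7.9).
GS T = -(D+L)⁻¹U: row 0 first, T[0,1] = -(2.8)/(8.1) = -0.3457; later rows by forward substitution.
  T[0,:] = [+0.0000 -0.3457 +0.0741 -0.3951 +0.2963]
  T[1,:] = [+0.0000 +0.0374 -0.0837 -0.0870 +0.0707]
  T[2,:] = [+0.0000 +0.0111 -0.0130 -0.1516 +0.1173]
  T[3,:] = [+0.0000 -0.0445 -0.0030 -0.0690 +0.1295]
  T[4,:] = [+0.0000 +0.1775 -0.0569 +0.1489 -0.1381]
|eigenvalues of T|: 0.2990, 0.0828, 0.0828, 0.0618, 0.0000.
spectral radius ρ = 0.2990; 0.2990 < 1, so it converges for any x₀.

yes, ρ = 0.2990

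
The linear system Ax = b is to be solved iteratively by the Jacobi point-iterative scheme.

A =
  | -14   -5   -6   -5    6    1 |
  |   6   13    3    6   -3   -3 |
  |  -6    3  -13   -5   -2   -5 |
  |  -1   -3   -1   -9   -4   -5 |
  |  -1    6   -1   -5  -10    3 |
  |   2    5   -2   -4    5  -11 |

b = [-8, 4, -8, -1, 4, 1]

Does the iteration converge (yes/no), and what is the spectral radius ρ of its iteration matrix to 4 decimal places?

no, ρ = 1.1967

Split A = D + L + U, D = diag(-14, 13, -13, -9, -10, -11).
T_J = -D⁻¹(L+U): T[2,0] = -(-6)/(-13) = -0.4615; T[2,2] = 0.
  T[0,:] = [+0.0000  -0.3571  -0.4286  -0.3571  +0.4286  +0.0714]
  T[1,:] = [-0.4615  +0.0000  -0.2308  -0.4615  +0.2308  +0.2308]
  T[2,:] = [-0.4615  +0.2308  +0.0000  -0.3846  -0.1538  -0.3846]
  T[3,:] = [-0.1111  -0.3333  -0.1111  +0.0000  -0.4444  -0.5556]
  T[4,:] = [-0.1000  +0.6000  -0.1000  -0.5000  +0.0000  +0.3000]
  T[5,:] = [+0.1818  +0.4545  -0.1818  -0.3636  +0.4545  +0.0000]
|roots of det(T-λI)|: 1.1967, 0.7257, 0.7257, 0.5523, 0.3880, 0.0441.
ρ = 1.1967; 1.1967 > 1: divergent.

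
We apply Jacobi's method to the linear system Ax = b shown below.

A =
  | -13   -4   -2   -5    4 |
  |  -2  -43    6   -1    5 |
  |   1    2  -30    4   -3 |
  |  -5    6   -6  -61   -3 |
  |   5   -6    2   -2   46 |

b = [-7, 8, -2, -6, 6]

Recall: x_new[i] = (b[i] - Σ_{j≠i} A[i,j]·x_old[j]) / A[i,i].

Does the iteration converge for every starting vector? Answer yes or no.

Diagonal D = diag(-13, -43, -30, -61, 46); L, U strict lower/upper.
Jacobi: T = -D⁻¹(L+U), T[2,0] = -(1)/(-30) = +0.0333; T[2,2] = 0.
  T[0,:] = [+0.0000, -0.3077, -0.1538, -0.3846, +0.3077]
  T[1,:] = [-0.0465, +0.0000, +0.1395, -0.0233, +0.1163]
  T[2,:] = [+0.0333, +0.0667, +0.0000, +0.1333, -0.1000]
  T[3,:] = [-0.0820, +0.0984, -0.0984, +0.0000, -0.0492]
  T[4,:] = [-0.1087, +0.1304, -0.0435, +0.0435, +0.0000]
eigenvalue magnitudes: 0.1546, 0.1008, 0.1008, 0.0265, 0.0000.
ρ(T) = max|λ| = 0.1546; 0.1546 < 1: convergent.

yes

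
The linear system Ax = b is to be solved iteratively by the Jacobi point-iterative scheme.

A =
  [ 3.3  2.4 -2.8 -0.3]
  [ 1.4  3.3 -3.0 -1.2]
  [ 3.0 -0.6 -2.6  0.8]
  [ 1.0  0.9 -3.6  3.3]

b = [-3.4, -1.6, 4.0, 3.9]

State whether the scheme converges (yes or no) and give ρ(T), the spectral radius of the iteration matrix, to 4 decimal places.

Let D = diag(3.3, 3.3, -2.6, 3.3); L, U the strict triangles.
Jacobi: T = -D⁻¹(L+U), T[0,1] = -(2.4)/(3.3) = -0.7273; T[0,0] = 0.
  T[0,:] = [+0.0000, -0.7273, +0.8485, +0.0909]
  T[1,:] = [-0.4242, +0.0000, +0.9091, +0.3636]
  T[2,:] = [+1.1538, -0.2308, +0.0000, +0.3077]
  T[3,:] = [-0.3030, -0.2727, +1.0909, +0.0000]
eigenvalue magnitudes: 1.3018, 0.8852, 0.8852, 0.2431.
spectral radius ρ = 1.3018; 1.3018 > 1, so it fails to converge.

no, ρ = 1.3018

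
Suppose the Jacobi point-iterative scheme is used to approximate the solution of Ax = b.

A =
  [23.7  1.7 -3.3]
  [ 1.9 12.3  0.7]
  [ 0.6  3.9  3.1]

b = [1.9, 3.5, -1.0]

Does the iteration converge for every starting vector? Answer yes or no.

yes

Write A = D+L+U with D = diag(23.7, 12.3, 3.1).
Jacobi T = -D⁻¹(L+U): T[1,0] = -(1.9)/(12.3) = -0.1545; T[1,1] = 0.
  T[0,:] = [+0.0000, -0.0717, +0.1392]
  T[1,:] = [-0.1545, +0.0000, -0.0569]
  T[2,:] = [-0.1935, -1.2581, +0.0000]
|λ(T)| sorted: 0.3590, 0.2705, 0.2705.
spectral radius ρ = 0.3590; 0.3590 < 1: convergent.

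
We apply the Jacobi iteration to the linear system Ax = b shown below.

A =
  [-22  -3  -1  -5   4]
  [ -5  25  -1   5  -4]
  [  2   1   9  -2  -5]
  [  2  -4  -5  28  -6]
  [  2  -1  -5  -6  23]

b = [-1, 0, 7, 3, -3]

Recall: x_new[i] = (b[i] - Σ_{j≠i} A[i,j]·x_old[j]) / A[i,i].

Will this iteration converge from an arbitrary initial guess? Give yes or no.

Diagonal D = diag(-22, 25, 9, 28, 23); L, U strict lower/upper.
T_J = -D⁻¹(L+U): T[4,3] = -(-6)/(23) = +0.2609; T[4,4] = 0.
  T[0,:] = [+0.0000, -0.1364, -0.0455, -0.2273, +0.1818]
  T[1,:] = [+0.2000, +0.0000, +0.0400, -0.2000, +0.1600]
  T[2,:] = [-0.2222, -0.1111, +0.0000, +0.2222, +0.5556]
  T[3,:] = [-0.0714, +0.1429, +0.1786, +0.0000, +0.2143]
  T[4,:] = [-0.0870, +0.0435, +0.2174, +0.2609, +0.0000]
|eigenvalues of T|: 0.5508, 0.3332, 0.2222, 0.2222, 0.1712.
ρ = 0.5508; 0.5508 < 1 ⇒ converges.

yes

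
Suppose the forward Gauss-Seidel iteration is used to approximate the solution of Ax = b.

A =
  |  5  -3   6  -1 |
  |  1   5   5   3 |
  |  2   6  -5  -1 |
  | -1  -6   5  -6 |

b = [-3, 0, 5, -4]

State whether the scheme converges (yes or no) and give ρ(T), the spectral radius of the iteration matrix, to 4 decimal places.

Split A = D + L + U, D = diag(5, 5, -5, -6).
Gauss-Seidel: T = -(D+L)⁻¹U, row 0 first, T[0,2] = -(6)/(5) = -1.2000; later rows by forward substitution.
  T[0,:] = [+0.0000, +0.6000, -1.2000, +0.2000]
  T[1,:] = [+0.0000, -0.1200, -0.7600, -0.6400]
  T[2,:] = [+0.0000, +0.0960, -1.3920, -0.8880]
  T[3,:] = [+0.0000, +0.1000, -0.2000, -0.1333]
|eigenvalues of T|: 1.4250, 0.1185, 0.1185, 0.0000.
spectral radius ρ = 1.4250; 1.4250 > 1: divergent.

no, ρ = 1.4250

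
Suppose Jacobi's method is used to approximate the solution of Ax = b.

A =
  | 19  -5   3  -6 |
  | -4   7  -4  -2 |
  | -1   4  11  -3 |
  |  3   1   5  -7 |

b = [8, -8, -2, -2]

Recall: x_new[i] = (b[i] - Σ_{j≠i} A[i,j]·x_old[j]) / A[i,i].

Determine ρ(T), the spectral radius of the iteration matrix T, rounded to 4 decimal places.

0.5800

Diagonal D = diag(19, 7, 11, -7); L, U strict lower/upper.
Jacobi T = -D⁻¹(L+U): T[1,0] = -(-4)/(7) = +0.5714; T[1,1] = 0.
  T[0,:] = [+0.0000  +0.2632  -0.1579  +0.3158]
  T[1,:] = [+0.5714  +0.0000  +0.5714  +0.2857]
  T[2,:] = [+0.0909  -0.3636  +0.0000  +0.2727]
  T[3,:] = [+0.4286  +0.1429  +0.7143  +0.0000]
|roots of det(T-λI)|: 0.5800, 0.4226, 0.4226, 0.1848.
ρ = 0.5800; 0.5800 < 1 ⇒ converges.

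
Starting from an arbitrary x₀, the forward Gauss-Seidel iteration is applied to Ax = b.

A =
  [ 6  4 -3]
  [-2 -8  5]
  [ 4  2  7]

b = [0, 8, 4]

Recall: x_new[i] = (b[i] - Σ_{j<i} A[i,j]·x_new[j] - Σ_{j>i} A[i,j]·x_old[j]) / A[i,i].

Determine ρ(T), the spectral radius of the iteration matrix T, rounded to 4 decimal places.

0.6362

A = D + L + U where D = diag(6, -8, 7).
T_GS = -(D+L)⁻¹U: row 0 first, T[0,2] = -(-3)/(6) = +0.5000; later rows by forward substitution.
  T[0,:] = [+0.0000, -0.6667, +0.5000]
  T[1,:] = [+0.0000, +0.1667, +0.5000]
  T[2,:] = [+0.0000, +0.3333, -0.4286]
eigenvalue magnitudes: 0.6362, 0.3743, 0.0000.
spectral radius ρ = 0.6362; 0.6362 < 1, so it converges for any x₀.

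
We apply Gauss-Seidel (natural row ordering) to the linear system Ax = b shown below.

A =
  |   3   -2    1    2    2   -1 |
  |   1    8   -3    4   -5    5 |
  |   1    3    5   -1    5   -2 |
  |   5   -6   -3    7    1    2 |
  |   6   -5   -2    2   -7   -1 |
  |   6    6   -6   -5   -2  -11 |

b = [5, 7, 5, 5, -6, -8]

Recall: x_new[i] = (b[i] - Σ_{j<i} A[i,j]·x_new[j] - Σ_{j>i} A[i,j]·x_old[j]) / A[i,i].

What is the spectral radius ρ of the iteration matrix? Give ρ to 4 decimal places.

1.6977

Diagonal D = diag(3, 8, 5, 7, -7, -11); L, U strict lower/upper.
Gauss-Seidel: T = -(D+L)⁻¹U, row 0 first, T[0,1] = -(-2)/(3) = +0.6667; later rows by forward substitution.
  T[0,:] = [+0.0000 +0.6667 -0.3333 -0.6667 -0.6667 +0.3333]
  T[1,:] = [+0.0000 -0.0833 +0.4167 -0.4167 +0.7083 -0.6667]
  T[2,:] = [+0.0000 -0.0833 -0.1833 +0.5833 -1.2917 +0.7333]
  T[3,:] = [+0.0000 -0.5833 +0.5167 +0.3690 +0.3869 -0.7810]
  T[4,:] = [+0.0000 +0.4881 -0.3833 -0.3350 -0.5978 +0.1864]
  T[5,:] = [+0.0000 +0.5400 -0.0197 -1.0159 +0.6601 -0.2607]
moduli |λ_i(T)| = 1.6977, 1.0665, 0.2891, 0.1573, 0.0068, 0.0000.
spectral radius ρ = 1.6977; 1.6977 > 1, so it fails to converge.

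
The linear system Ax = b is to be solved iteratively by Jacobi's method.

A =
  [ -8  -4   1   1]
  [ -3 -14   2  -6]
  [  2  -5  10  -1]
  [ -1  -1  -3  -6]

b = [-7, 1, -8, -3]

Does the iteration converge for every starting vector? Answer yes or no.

A = D + L + U where D = diag(-8, -14, 10, -6).
T_J = -D⁻¹(L+U): T[0,1] = -(-4)/(-8) = -0.5000; T[0,0] = 0.
  T[0,:] = [+0.0000  -0.5000  +0.1250  +0.1250]
  T[1,:] = [-0.2143  +0.0000  +0.1429  -0.4286]
  T[2,:] = [-0.2000  +0.5000  +0.0000  +0.1000]
  T[3,:] = [-0.1667  -0.1667  -0.5000  +0.0000]
|roots of det(T-λI)|: 0.6308, 0.4347, 0.3981, 0.3981.
spectral radius ρ = 0.6308; 0.6308 < 1, so it converges for any x₀.

yes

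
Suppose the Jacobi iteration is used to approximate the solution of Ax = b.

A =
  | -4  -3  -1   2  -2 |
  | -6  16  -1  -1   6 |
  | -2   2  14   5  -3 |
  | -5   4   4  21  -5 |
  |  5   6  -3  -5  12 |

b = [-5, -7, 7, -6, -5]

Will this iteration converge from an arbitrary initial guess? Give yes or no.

yes

Diagonal D = diag(-4, 16, 14, 21, 12); L, U strict lower/upper.
Jacobi T = -D⁻¹(L+U): T[4,2] = -(-3)/(12) = +0.2500; T[4,4] = 0.
  T[0,:] = [+0.0000, -0.7500, -0.2500, +0.5000, -0.5000]
  T[1,:] = [+0.3750, +0.0000, +0.0625, +0.0625, -0.3750]
  T[2,:] = [+0.1429, -0.1429, +0.0000, -0.3571, +0.2143]
  T[3,:] = [+0.2381, -0.1905, -0.1905, +0.0000, +0.2381]
  T[4,:] = [-0.4167, -0.5000, +0.2500, +0.4167, +0.0000]
|eigenvalues of T|: 0.8610, 0.4633, 0.4633, 0.4086, 0.4086.
ρ(T) = max|λ| = 0.8610; 0.8610 < 1: convergent.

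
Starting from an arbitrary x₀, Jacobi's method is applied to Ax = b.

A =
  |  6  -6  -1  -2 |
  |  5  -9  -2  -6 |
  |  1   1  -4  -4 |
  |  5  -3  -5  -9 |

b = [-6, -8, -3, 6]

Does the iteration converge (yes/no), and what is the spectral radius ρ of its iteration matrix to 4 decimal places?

A = D + L + U where D = diag(6, -9, -4, -9).
T_J = -D⁻¹(L+U): T[1,2] = -(-2)/(-9) = -0.2222; T[1,1] = 0.
  T[0,:] = [+0.0000  +1.0000  +0.1667  +0.3333]
  T[1,:] = [+0.5556  +0.0000  -0.2222  -0.6667]
  T[2,:] = [+0.2500  +0.2500  +0.0000  -1.0000]
  T[3,:] = [+0.5556  -0.3333  -0.5556  +0.0000]
|eigenvalues of T|: 1.3712, 0.7493, 0.7493, 0.1243.
ρ = 1.3712; 1.3712 > 1 ⇒ diverges.

no, ρ = 1.3712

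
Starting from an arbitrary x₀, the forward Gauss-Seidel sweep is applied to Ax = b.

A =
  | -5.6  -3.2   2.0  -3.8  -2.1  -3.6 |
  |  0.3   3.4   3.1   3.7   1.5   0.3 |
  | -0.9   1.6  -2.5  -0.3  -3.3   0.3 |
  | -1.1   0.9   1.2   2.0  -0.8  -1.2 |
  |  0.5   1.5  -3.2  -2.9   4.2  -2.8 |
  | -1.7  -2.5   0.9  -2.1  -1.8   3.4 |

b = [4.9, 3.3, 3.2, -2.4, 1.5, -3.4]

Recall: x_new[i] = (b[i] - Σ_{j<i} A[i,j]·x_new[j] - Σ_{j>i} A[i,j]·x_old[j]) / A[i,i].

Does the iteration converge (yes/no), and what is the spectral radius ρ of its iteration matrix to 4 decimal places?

Write A = D+L+U with D = diag(-5.6, 3.4, -2.5, 2, 4.2, 3.4).
Gauss-Seidel: T = -(D+L)⁻¹U, row 0 first, T[0,4] = -(-2.1)/(-5.6) = -0.3750; later rows by forward substitution.
  T[0,:] = [+0.0000, -0.5714, +0.3571, -0.6786, -0.3750, -0.6429]
  T[1,:] = [+0.0000, +0.0504, -0.9433, -1.0284, -0.4081, -0.0315]
  T[2,:] = [+0.0000, +0.2380, -0.7323, -0.5339, -1.4462, +0.3313]
  T[3,:] = [+0.0000, -0.4798, +1.0603, +0.4099, +1.2451, +0.0619]
  T[4,:] = [+0.0000, -0.0999, +0.4685, +0.3243, -0.0518, +1.0495]
  T[5,:] = [+0.0000, -0.6609, +0.5817, -0.5293, +0.6369, +0.1616]
eigenvalue magnitudes: 1.3729, 0.9280, 0.9280, 0.0840, 0.0840, 0.0000.
ρ = 1.3729; 1.3729 > 1: divergent.

no, ρ = 1.3729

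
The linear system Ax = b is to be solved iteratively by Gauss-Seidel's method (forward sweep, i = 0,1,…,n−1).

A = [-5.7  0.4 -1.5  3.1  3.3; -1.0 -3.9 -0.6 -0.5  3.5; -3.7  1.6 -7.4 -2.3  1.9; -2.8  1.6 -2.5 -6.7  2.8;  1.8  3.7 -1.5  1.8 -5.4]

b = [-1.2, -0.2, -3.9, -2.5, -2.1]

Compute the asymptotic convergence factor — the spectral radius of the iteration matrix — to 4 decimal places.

Split A = D + L + U, D = diag(-5.7, -3.9, -7.4, -6.7, -5.4).
GS T = -(D+L)⁻¹U: row 0 first, T[0,4] = -(3.3)/(-5.7) = +0.5789; later rows by forward substitution.
  T[0,:] = [+0.0000  +0.0702  -0.2632  +0.5439  +0.5789]
  T[1,:] = [+0.0000  -0.0180  -0.0864  -0.2677  +0.7490]
  T[2,:] = [+0.0000  -0.0390  +0.1129  -0.6406  +0.1292]
  T[3,:] = [+0.0000  -0.0191  +0.0472  -0.0522  +0.3066]
  T[4,:] = [+0.0000  +0.0155  -0.1625  +0.1585  +0.7725]
|λ(T)| sorted: 0.8566, 0.2089, 0.2089, 0.0125, 0.0000.
ρ = 0.8566; 0.8566 < 1 ⇒ converges.

0.8566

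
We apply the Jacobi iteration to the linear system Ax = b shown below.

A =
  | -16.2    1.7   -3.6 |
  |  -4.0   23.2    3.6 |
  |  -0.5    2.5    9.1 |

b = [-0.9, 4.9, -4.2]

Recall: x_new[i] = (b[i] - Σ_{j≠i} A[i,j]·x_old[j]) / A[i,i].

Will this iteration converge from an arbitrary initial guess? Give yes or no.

Split A = D + L + U, D = diag(-16.2, 23.2, 9.1).
Jacobi T = -D⁻¹(L+U): T[0,1] = -(1.7)/(-16.2) = +0.1049; T[0,0] = 0.
  T[0,:] = [+0.0000  +0.1049  -0.2222]
  T[1,:] = [+0.1724  +0.0000  -0.1552]
  T[2,:] = [+0.0549  -0.2747  +0.0000]
|eigenvalues of T|: 0.2866, 0.1833, 0.1833.
ρ(T) = max|λ| = 0.2866; 0.2866 < 1 ⇒ converges.

yes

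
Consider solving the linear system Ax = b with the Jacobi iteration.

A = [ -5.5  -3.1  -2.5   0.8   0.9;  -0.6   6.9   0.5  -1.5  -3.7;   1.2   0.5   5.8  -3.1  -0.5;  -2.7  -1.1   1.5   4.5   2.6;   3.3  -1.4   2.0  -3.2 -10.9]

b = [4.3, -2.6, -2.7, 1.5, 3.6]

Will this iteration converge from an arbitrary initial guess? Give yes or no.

Diagonal D = diag(-5.5, 6.9, 5.8, 4.5, -10.9); L, U strict lower/upper.
Jacobi T = -D⁻¹(L+U): T[3,0] = -(-2.7)/(4.5) = +0.6000; T[3,3] = 0.
  T[0,:] = [+0.0000  -0.5636  -0.4545  +0.1455  +0.1636]
  T[1,:] = [+0.0870  +0.0000  -0.0725  +0.2174  +0.5362]
  T[2,:] = [-0.2069  -0.0862  +0.0000  +0.5345  +0.0862]
  T[3,:] = [+0.6000  +0.2444  -0.3333  +0.0000  -0.5778]
  T[4,:] = [+0.3028  -0.1284  +0.1835  -0.2936  +0.0000]
moduli |λ_i(T)| = 0.9467, 0.5795, 0.5795, 0.4169, 0.4169.
ρ(T) = max|λ| = 0.9467; 0.9467 < 1 ⇒ converges.

yes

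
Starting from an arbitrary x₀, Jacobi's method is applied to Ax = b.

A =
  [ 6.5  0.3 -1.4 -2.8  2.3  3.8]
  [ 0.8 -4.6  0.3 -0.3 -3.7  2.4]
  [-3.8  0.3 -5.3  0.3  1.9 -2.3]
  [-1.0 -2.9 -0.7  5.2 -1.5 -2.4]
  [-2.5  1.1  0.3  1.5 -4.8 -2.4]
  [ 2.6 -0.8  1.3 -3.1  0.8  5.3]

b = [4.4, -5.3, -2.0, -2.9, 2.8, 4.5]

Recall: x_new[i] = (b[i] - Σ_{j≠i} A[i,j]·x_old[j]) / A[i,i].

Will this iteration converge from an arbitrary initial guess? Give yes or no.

Let D = diag(6.5, -4.6, -5.3, 5.2, -4.8, 5.3); L, U the strict triangles.
Jacobi: T = -D⁻¹(L+U), T[1,5] = -(2.4)/(-4.6) = +0.5217; T[1,1] = 0.
  T[0,:] = [+0.0000 -0.0462 +0.2154 +0.4308 -0.3538 -0.5846]
  T[1,:] = [+0.1739 +0.0000 +0.0652 -0.0652 -0.8043 +0.5217]
  T[2,:] = [-0.7170 +0.0566 +0.0000 +0.0566 +0.3585 -0.4340]
  T[3,:] = [+0.1923 +0.5577 +0.1346 +0.0000 +0.2885 +0.4615]
  T[4,:] = [-0.5208 +0.2292 +0.0625 +0.3125 +0.0000 -0.5000]
  T[5,:] = [-0.4906 +0.1509 -0.2453 +0.5849 -0.1509 +0.0000]
|roots of det(T-λI)|: 1.2340, 0.7584, 0.4408, 0.4408, 0.3352, 0.3352.
spectral radius ρ = 1.2340; 1.2340 > 1, so it fails to converge.

no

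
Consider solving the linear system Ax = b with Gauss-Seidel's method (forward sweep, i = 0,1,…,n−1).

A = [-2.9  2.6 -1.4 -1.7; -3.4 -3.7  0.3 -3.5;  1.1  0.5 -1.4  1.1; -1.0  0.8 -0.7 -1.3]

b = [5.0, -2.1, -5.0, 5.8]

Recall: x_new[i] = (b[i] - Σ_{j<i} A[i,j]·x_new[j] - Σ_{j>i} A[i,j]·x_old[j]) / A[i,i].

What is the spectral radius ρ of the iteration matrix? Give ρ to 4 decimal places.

1.5144

Diagonal D = diag(-2.9, -3.7, -1.4, -1.3); L, U strict lower/upper.
GS T = -(D+L)⁻¹U: row 0 first, T[0,3] = -(-1.7)/(-2.9) = -0.5862; later rows by forward substitution.
  T[0,:] = [+0.0000, +0.8966, -0.4828, -0.5862]
  T[1,:] = [+0.0000, -0.8239, +0.5247, -0.4073]
  T[2,:] = [+0.0000, +0.4102, -0.1919, +0.1797]
  T[3,:] = [+0.0000, -1.4175, +0.7976, +0.1036]
moduli |λ_i(T)| = 1.5144, 0.5494, 0.0528, 0.0000.
ρ(T) = max|λ| = 1.5144; 1.5144 > 1: divergent.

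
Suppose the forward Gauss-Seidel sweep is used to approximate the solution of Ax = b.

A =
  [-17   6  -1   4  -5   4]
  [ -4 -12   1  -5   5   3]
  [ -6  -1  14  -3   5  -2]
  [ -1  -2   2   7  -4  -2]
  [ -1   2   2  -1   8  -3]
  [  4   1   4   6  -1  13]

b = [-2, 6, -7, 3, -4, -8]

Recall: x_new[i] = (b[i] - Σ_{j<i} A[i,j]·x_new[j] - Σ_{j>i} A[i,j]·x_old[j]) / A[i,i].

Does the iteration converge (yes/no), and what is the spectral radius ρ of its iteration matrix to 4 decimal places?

Let D = diag(-17, -12, 14, 7, 8, 13); L, U the strict triangles.
T_GS = -(D+L)⁻¹U: row 0 first, T[0,1] = -(6)/(-17) = +0.3529; later rows by forward substitution.
  T[0,:] = [+0.0000  +0.3529  -0.0588  +0.2353  -0.2941  +0.2353]
  T[1,:] = [+0.0000  -0.1176  +0.1029  -0.4951  +0.5147  +0.1716]
  T[2,:] = [+0.0000  +0.1429  -0.0179  +0.2798  -0.4464  +0.2560]
  T[3,:] = [+0.0000  -0.0240  +0.0261  -0.1878  +0.8040  +0.2952]
  T[4,:] = [+0.0000  +0.0348  -0.0254  +0.0598  +0.0467  +0.3344]
  T[5,:] = [+0.0000  -0.1297  +0.0017  -0.0291  -0.1792  -0.2749]
|eigenvalues of T|: 0.5763, 0.3380, 0.3380, 0.1728, 0.0365, 0.0000.
spectral radius ρ = 0.5763; 0.5763 < 1: convergent.

yes, ρ = 0.5763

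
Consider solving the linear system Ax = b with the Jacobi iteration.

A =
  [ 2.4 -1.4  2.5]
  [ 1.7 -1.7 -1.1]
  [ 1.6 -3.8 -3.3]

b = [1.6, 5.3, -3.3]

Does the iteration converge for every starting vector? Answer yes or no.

no

Diagonal D = diag(2.4, -1.7, -3.3); L, U strict lower/upper.
Jacobi: T = -D⁻¹(L+U), T[2,1] = -(-3.8)/(-3.3) = -1.1515; T[2,2] = 0.
  T[0,:] = [+0.0000 +0.5833 -1.0417]
  T[1,:] = [+1.0000 +0.0000 -0.6471]
  T[2,:] = [+0.4848 -1.1515 +0.0000]
moduli |λ_i(T)| = 1.2734, 0.8934, 0.8934.
spectral radius ρ = 1.2734; 1.2734 > 1: divergent.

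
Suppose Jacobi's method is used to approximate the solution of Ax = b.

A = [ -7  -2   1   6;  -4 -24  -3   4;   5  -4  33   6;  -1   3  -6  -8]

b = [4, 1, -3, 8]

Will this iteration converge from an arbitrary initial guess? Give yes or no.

yes

Let D = diag(-7, -24, 33, -8); L, U the strict triangles.
Jacobi: T = -D⁻¹(L+U), T[0,3] = -(6)/(-7) = +0.8571; T[0,0] = 0.
  T[0,:] = [+0.0000, -0.2857, +0.1429, +0.8571]
  T[1,:] = [-0.1667, +0.0000, -0.1250, +0.1667]
  T[2,:] = [-0.1515, +0.1212, +0.0000, -0.1818]
  T[3,:] = [-0.1250, +0.3750, -0.7500, +0.0000]
moduli |λ_i(T)| = 0.4726, 0.2828, 0.2591, 0.2591.
spectral radius ρ = 0.4726; 0.4726 < 1 ⇒ converges.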